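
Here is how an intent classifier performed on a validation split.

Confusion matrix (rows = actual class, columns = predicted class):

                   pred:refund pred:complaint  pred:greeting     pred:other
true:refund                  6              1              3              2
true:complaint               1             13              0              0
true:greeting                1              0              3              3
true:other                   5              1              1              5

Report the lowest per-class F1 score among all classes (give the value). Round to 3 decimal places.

Per-class F1 score (2·TP/(2·TP+FP+FN)):
  refund: TP=6, FP=1+1+5=7, FN=1+3+2=6 → 12/25 = 0.4800
  complaint: TP=13, FP=1+0+1=2, FN=1+0+0=1 → 26/29 = 0.8966
  greeting: TP=3, FP=3+0+1=4, FN=1+0+3=4 → 6/14 = 0.4286
  other: TP=5, FP=2+0+3=5, FN=5+1+1=7 → 10/22 = 0.4545
Lowest is class 'greeting' with F1 score = 0.429.

0.429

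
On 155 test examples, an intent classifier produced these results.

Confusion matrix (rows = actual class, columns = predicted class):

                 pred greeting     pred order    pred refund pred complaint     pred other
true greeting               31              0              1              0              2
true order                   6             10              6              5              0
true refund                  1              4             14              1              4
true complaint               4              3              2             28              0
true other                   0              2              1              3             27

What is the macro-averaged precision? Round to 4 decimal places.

Per-class precision (TP/(TP+FP)):
  greeting: TP=31, FP=6+1+4+0=11 → 31/42 = 0.73810
  order: TP=10, FP=0+4+3+2=9 → 10/19 = 0.52632
  refund: TP=14, FP=1+6+2+1=10 → 14/24 = 0.58333
  complaint: TP=28, FP=0+5+1+3=9 → 28/37 = 0.75676
  other: TP=27, FP=2+0+4+0=6 → 27/33 = 0.81818
Macro-precision = mean = (0.73810 + 0.52632 + 0.58333 + 0.75676 + 0.81818) / 5 = 0.6845

0.6845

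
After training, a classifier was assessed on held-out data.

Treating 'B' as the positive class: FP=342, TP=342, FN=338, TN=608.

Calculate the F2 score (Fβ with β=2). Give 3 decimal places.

0.502

Fβ = (1+β²)·TP / ((1+β²)·TP + β²·FN + FP), with β²=4
= 5·342 / (5·342 + 4·338 + 342) = 0.502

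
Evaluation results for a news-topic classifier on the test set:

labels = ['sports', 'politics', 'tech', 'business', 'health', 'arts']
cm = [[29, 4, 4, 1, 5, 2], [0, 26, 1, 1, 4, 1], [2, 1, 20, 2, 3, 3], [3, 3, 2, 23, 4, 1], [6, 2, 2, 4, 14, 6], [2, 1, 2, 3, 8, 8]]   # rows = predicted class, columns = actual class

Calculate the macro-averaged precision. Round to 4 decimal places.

0.5769

Per-class precision (TP/(TP+FP)):
  sports: TP=29, FP=4+4+1+5+2=16 → 29/45 = 0.64444
  politics: TP=26, FP=0+1+1+4+1=7 → 26/33 = 0.78788
  tech: TP=20, FP=2+1+2+3+3=11 → 20/31 = 0.64516
  business: TP=23, FP=3+3+2+4+1=13 → 23/36 = 0.63889
  health: TP=14, FP=6+2+2+4+6=20 → 14/34 = 0.41176
  arts: TP=8, FP=2+1+2+3+8=16 → 8/24 = 0.33333
Macro-precision = mean = (0.64444 + 0.78788 + 0.64516 + 0.63889 + 0.41176 + 0.33333) / 6 = 0.5769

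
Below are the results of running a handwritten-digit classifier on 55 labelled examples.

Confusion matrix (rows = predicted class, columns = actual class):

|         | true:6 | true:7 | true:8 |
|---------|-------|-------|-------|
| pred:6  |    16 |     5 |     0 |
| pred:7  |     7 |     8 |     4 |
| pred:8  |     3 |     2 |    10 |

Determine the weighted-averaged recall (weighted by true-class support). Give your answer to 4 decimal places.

0.6182

Per-class recall (TP/(TP+FN)):
  6: TP=16, FN=7+3=10 → 16/26 = 0.61538
  7: TP=8, FN=5+2=7 → 8/15 = 0.53333
  8: TP=10, FN=0+4=4 → 10/14 = 0.71429
Weighted-recall = Σ (supportᵢ/N)·recallᵢ with N=55: (26/55)·0.61538 + (15/55)·0.53333 + (14/55)·0.71429 = 0.6182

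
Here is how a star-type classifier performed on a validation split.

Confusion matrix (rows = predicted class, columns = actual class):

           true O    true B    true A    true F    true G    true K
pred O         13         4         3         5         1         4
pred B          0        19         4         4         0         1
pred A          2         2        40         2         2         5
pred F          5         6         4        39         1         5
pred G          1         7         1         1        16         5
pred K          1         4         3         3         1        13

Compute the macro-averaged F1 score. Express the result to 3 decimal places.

0.589

Per-class F1 score (2·TP/(2·TP+FP+FN)):
  O: TP=13, FP=4+3+5+1+4=17, FN=0+2+5+1+1=9 → 26/52 = 0.5000
  B: TP=19, FP=0+4+4+0+1=9, FN=4+2+6+7+4=23 → 38/70 = 0.5429
  A: TP=40, FP=2+2+2+2+5=13, FN=3+4+4+1+3=15 → 80/108 = 0.7407
  F: TP=39, FP=5+6+4+1+5=21, FN=5+4+2+1+3=15 → 78/114 = 0.6842
  G: TP=16, FP=1+7+1+1+5=15, FN=1+0+2+1+1=5 → 32/52 = 0.6154
  K: TP=13, FP=1+4+3+3+1=12, FN=4+1+5+5+5=20 → 26/58 = 0.4483
Macro-F1 score = mean = (0.5000 + 0.5429 + 0.7407 + 0.6842 + 0.6154 + 0.4483) / 6 = 0.589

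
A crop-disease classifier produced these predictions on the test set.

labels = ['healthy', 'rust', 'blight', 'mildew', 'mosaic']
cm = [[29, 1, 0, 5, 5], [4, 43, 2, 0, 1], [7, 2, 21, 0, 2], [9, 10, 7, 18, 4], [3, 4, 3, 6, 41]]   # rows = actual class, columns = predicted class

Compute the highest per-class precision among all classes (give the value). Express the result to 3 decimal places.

0.774

Per-class precision (TP/(TP+FP)):
  healthy: TP=29, FP=4+7+9+3=23 → 29/52 = 0.5577
  rust: TP=43, FP=1+2+10+4=17 → 43/60 = 0.7167
  blight: TP=21, FP=0+2+7+3=12 → 21/33 = 0.6364
  mildew: TP=18, FP=5+0+0+6=11 → 18/29 = 0.6207
  mosaic: TP=41, FP=5+1+2+4=12 → 41/53 = 0.7736
Highest is class 'mosaic' with precision = 0.774.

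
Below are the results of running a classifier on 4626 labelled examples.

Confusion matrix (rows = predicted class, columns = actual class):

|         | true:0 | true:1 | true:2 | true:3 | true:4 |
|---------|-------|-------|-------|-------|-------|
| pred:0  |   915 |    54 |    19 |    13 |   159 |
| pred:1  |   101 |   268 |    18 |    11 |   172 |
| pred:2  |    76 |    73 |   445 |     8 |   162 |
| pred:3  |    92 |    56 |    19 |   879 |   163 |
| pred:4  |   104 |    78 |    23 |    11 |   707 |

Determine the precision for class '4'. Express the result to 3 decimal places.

0.766

One-vs-rest for '4': TP = diagonal; FP = other classes predicted '4'; FN = '4' predicted as other.
precision = TP/(TP+FP).
4: TP=707, FP=104+78+23+11=216 → 707/923 = 0.7660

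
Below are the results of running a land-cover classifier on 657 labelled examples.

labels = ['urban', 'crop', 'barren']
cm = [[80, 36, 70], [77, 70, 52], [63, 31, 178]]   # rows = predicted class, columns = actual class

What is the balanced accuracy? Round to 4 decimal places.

0.4893

Balanced accuracy = mean of per-class recall.
  urban: recall = 80/220 = 0.36364
  crop: recall = 70/137 = 0.51095
  barren: recall = 178/300 = 0.59333
Mean = (0.36364 + 0.51095 + 0.59333) / 3 = 0.4893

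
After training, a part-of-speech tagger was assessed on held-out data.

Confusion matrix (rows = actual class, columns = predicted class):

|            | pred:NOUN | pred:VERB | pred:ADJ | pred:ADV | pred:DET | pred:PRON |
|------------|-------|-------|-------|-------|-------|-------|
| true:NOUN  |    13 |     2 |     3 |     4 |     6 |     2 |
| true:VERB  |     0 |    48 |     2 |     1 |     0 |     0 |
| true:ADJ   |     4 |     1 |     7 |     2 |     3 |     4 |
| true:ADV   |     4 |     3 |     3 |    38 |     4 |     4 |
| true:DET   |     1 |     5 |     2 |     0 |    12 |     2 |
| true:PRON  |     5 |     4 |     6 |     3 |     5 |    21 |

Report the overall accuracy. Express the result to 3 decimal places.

0.621

Accuracy = trace / total = (13+48+7+38+12+21=139) / 224 = 139/224 = 0.621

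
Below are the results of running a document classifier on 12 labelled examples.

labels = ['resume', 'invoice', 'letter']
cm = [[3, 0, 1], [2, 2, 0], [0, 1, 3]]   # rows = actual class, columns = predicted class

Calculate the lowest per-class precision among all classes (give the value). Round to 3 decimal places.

0.600

Per-class precision (TP/(TP+FP)):
  resume: TP=3, FP=2+0=2 → 3/5 = 0.6000
  invoice: TP=2, FP=0+1=1 → 2/3 = 0.6667
  letter: TP=3, FP=1+0=1 → 3/4 = 0.7500
Lowest is class 'resume' with precision = 0.600.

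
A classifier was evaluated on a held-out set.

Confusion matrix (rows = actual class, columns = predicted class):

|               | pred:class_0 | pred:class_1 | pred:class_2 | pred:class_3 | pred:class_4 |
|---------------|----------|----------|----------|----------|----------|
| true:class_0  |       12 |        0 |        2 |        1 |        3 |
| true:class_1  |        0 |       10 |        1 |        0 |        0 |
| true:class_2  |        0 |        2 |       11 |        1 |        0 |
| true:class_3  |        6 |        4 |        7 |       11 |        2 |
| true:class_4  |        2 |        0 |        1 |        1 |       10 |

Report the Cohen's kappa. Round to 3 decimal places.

Observed agreement pₒ = trace/N = 54/87 = 0.6207
Expected agreement pₑ = Σ (rowᵢ·colᵢ)/N² = (18·20 + 11·16 + 14·22 + 30·14 + 14·15)/87² = 0.1947
κ = (pₒ − pₑ)/(1 − pₑ) = (0.6207 − 0.1947)/(1 − 0.1947) = 0.529

0.529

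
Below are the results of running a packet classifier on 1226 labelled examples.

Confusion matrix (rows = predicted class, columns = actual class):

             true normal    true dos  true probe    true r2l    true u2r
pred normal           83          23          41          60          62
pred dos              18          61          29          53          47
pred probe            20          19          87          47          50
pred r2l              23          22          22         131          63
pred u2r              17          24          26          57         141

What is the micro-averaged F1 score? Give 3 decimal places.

0.410

Micro-averaging pools counts across classes: ΣTP=503, ΣFP=723, ΣFN=723.
Micro-F1 score = 2·TP/(2·TP+FP+FN) on pooled counts = 0.410 (equals overall accuracy in single-label multiclass).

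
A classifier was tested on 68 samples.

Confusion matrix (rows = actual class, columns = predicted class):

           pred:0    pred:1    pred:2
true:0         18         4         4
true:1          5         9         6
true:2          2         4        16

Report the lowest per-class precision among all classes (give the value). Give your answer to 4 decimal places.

0.5294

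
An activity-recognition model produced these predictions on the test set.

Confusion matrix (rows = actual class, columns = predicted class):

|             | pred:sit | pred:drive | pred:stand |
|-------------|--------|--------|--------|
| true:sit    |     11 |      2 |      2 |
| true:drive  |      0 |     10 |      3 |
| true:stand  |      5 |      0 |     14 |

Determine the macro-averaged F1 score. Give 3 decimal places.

Per-class F1 score (2·TP/(2·TP+FP+FN)):
  sit: TP=11, FP=0+5=5, FN=2+2=4 → 22/31 = 0.7097
  drive: TP=10, FP=2+0=2, FN=0+3=3 → 20/25 = 0.8000
  stand: TP=14, FP=2+3=5, FN=5+0=5 → 28/38 = 0.7368
Macro-F1 score = mean = (0.7097 + 0.8000 + 0.7368) / 3 = 0.749

0.749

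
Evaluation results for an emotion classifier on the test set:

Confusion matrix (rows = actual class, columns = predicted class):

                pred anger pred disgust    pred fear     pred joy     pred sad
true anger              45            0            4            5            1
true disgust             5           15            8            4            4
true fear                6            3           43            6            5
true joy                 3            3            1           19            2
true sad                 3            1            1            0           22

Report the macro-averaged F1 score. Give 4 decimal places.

Per-class F1 score (2·TP/(2·TP+FP+FN)):
  anger: TP=45, FP=5+6+3+3=17, FN=0+4+5+1=10 → 90/117 = 0.76923
  disgust: TP=15, FP=0+3+3+1=7, FN=5+8+4+4=21 → 30/58 = 0.51724
  fear: TP=43, FP=4+8+1+1=14, FN=6+3+6+5=20 → 86/120 = 0.71667
  joy: TP=19, FP=5+4+6+0=15, FN=3+3+1+2=9 → 38/62 = 0.61290
  sad: TP=22, FP=1+4+5+2=12, FN=3+1+1+0=5 → 44/61 = 0.72131
Macro-F1 score = mean = (0.76923 + 0.51724 + 0.71667 + 0.61290 + 0.72131) / 5 = 0.6675

0.6675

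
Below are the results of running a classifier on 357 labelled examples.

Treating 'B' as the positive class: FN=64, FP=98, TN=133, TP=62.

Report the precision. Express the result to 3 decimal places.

Precision = TP/(TP+FP) = 62/(62+98) = 62/160 = 0.388

0.388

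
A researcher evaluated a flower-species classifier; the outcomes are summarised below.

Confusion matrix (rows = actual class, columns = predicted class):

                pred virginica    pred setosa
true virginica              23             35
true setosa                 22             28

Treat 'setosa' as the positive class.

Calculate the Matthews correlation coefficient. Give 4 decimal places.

-0.0439

MCC = (TP·TN − FP·FN) / √((TP+FP)(TP+FN)(TN+FP)(TN+FN))
Numerator = 28·23 − 35·22 = -126
Denominator = √(63·50·58·45) = √8221500 = 2867.3158
MCC = -126 / 2867.3158 = -0.0439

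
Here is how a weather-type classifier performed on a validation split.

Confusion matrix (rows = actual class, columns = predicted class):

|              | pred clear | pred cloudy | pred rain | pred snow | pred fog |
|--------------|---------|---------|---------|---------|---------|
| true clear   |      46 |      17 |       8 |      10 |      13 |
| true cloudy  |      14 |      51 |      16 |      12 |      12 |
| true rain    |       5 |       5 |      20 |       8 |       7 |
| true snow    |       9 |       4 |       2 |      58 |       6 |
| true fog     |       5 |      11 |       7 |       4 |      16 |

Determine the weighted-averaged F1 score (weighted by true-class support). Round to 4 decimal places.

Per-class F1 score (2·TP/(2·TP+FP+FN)):
  clear: TP=46, FP=14+5+9+5=33, FN=17+8+10+13=48 → 92/173 = 0.53179
  cloudy: TP=51, FP=17+5+4+11=37, FN=14+16+12+12=54 → 102/193 = 0.52850
  rain: TP=20, FP=8+16+2+7=33, FN=5+5+8+7=25 → 40/98 = 0.40816
  snow: TP=58, FP=10+12+8+4=34, FN=9+4+2+6=21 → 116/171 = 0.67836
  fog: TP=16, FP=13+12+7+6=38, FN=5+11+7+4=27 → 32/97 = 0.32990
Weighted-F1 score = Σ (supportᵢ/N)·F1 scoreᵢ with N=366: (94/366)·0.53179 + (105/366)·0.52850 + (45/366)·0.40816 + (79/366)·0.67836 + (43/366)·0.32990 = 0.5236

0.5236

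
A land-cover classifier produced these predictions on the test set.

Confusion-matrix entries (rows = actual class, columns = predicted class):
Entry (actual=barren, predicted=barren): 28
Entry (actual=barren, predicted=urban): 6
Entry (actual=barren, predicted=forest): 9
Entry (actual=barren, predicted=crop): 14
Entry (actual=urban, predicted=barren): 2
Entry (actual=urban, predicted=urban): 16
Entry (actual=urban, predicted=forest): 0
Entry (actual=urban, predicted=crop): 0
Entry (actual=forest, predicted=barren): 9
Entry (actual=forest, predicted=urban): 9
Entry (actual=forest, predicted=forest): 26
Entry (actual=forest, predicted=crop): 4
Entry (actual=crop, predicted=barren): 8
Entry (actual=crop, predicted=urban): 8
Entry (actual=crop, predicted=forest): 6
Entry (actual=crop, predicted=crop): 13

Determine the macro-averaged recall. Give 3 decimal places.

Per-class recall (TP/(TP+FN)):
  barren: TP=28, FN=6+9+14=29 → 28/57 = 0.4912
  urban: TP=16, FN=2+0+0=2 → 16/18 = 0.8889
  forest: TP=26, FN=9+9+4=22 → 26/48 = 0.5417
  crop: TP=13, FN=8+8+6=22 → 13/35 = 0.3714
Macro-recall = mean = (0.4912 + 0.8889 + 0.5417 + 0.3714) / 4 = 0.573

0.573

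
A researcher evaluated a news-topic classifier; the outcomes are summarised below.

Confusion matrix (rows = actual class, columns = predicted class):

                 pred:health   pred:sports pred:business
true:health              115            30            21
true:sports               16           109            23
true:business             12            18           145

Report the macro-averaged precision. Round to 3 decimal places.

0.755

Per-class precision (TP/(TP+FP)):
  health: TP=115, FP=16+12=28 → 115/143 = 0.8042
  sports: TP=109, FP=30+18=48 → 109/157 = 0.6943
  business: TP=145, FP=21+23=44 → 145/189 = 0.7672
Macro-precision = mean = (0.8042 + 0.6943 + 0.7672) / 3 = 0.755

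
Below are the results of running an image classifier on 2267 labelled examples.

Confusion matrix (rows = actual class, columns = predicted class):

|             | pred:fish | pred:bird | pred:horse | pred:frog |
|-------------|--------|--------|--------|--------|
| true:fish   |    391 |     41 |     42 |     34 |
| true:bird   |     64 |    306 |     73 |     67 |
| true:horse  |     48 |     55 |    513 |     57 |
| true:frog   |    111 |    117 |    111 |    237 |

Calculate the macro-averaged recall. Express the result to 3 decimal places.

Per-class recall (TP/(TP+FN)):
  fish: TP=391, FN=41+42+34=117 → 391/508 = 0.7697
  bird: TP=306, FN=64+73+67=204 → 306/510 = 0.6000
  horse: TP=513, FN=48+55+57=160 → 513/673 = 0.7623
  frog: TP=237, FN=111+117+111=339 → 237/576 = 0.4115
Macro-recall = mean = (0.7697 + 0.6000 + 0.7623 + 0.4115) / 4 = 0.636

0.636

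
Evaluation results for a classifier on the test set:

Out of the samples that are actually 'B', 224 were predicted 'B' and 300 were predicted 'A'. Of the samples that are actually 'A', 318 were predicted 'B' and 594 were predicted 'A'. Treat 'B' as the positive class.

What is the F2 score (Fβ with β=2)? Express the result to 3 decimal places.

0.425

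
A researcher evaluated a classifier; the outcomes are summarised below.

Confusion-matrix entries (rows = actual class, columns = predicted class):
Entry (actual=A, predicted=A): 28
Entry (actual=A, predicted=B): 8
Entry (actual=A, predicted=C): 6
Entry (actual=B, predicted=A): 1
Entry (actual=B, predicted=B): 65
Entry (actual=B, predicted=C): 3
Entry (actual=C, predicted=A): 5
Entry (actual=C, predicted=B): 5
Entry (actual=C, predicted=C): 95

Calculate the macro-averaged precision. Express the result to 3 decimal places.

Per-class precision (TP/(TP+FP)):
  A: TP=28, FP=1+5=6 → 28/34 = 0.8235
  B: TP=65, FP=8+5=13 → 65/78 = 0.8333
  C: TP=95, FP=6+3=9 → 95/104 = 0.9135
Macro-precision = mean = (0.8235 + 0.8333 + 0.9135) / 3 = 0.857

0.857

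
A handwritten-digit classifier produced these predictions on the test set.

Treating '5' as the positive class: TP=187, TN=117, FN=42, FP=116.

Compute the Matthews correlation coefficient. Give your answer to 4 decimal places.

MCC = (TP·TN − FP·FN) / √((TP+FP)(TP+FN)(TN+FP)(TN+FN))
Numerator = 187·117 − 116·42 = 17007
Denominator = √(303·229·233·159) = √2570580189 = 50700.8894
MCC = 17007 / 50700.8894 = 0.3354

0.3354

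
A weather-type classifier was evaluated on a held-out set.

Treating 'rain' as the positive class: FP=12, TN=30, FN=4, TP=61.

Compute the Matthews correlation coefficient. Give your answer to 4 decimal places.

0.6846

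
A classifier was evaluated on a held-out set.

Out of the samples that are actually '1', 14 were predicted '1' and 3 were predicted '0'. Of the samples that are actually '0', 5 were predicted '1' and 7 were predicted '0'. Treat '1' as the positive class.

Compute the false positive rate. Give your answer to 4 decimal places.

FPR = FP/(FP+TN) = 5/(5+7) = 0.4167

0.4167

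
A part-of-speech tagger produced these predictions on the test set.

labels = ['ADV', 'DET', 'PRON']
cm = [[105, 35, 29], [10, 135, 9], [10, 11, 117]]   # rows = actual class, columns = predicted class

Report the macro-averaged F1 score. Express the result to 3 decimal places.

Per-class F1 score (2·TP/(2·TP+FP+FN)):
  ADV: TP=105, FP=10+10=20, FN=35+29=64 → 210/294 = 0.7143
  DET: TP=135, FP=35+11=46, FN=10+9=19 → 270/335 = 0.8060
  PRON: TP=117, FP=29+9=38, FN=10+11=21 → 234/293 = 0.7986
Macro-F1 score = mean = (0.7143 + 0.8060 + 0.7986) / 3 = 0.773

0.773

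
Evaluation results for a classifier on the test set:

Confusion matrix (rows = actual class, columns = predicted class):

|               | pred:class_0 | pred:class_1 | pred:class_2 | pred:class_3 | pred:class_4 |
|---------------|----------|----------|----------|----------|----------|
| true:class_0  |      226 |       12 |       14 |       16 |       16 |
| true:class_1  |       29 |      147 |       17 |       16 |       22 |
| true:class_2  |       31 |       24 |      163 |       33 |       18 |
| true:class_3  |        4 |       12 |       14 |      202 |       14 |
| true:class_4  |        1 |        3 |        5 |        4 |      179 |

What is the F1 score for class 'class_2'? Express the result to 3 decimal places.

0.676

Take TP from the diagonal, FP from the rest of the 'class_2' prediction marginal, FN from the rest of the 'class_2' actual marginal.
F1 score = 2·TP/(2·TP+FP+FN).
class_2: TP=163, FP=14+17+14+5=50, FN=31+24+33+18=106 → 326/482 = 0.6763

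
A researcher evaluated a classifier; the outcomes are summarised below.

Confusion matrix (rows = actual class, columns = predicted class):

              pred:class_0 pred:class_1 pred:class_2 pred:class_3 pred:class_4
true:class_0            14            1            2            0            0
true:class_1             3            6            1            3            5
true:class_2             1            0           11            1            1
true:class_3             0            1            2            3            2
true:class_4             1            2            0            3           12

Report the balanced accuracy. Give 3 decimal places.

Balanced accuracy = mean of per-class recall.
  class_0: recall = 14/17 = 0.8235
  class_1: recall = 6/18 = 0.3333
  class_2: recall = 11/14 = 0.7857
  class_3: recall = 3/8 = 0.3750
  class_4: recall = 12/18 = 0.6667
Mean = (0.8235 + 0.3333 + 0.7857 + 0.3750 + 0.6667) / 5 = 0.597

0.597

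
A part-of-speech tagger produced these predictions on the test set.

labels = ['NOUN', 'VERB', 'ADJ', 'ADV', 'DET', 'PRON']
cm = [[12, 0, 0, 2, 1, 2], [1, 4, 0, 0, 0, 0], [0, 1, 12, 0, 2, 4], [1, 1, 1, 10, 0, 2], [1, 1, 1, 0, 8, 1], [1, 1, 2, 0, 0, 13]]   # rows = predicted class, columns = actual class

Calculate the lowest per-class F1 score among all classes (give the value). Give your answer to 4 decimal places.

0.6154

Per-class F1 score (2·TP/(2·TP+FP+FN)):
  NOUN: TP=12, FP=0+0+2+1+2=5, FN=1+0+1+1+1=4 → 24/33 = 0.72727
  VERB: TP=4, FP=1+0+0+0+0=1, FN=0+1+1+1+1=4 → 8/13 = 0.61538
  ADJ: TP=12, FP=0+1+0+2+4=7, FN=0+0+1+1+2=4 → 24/35 = 0.68571
  ADV: TP=10, FP=1+1+1+0+2=5, FN=2+0+0+0+0=2 → 20/27 = 0.74074
  DET: TP=8, FP=1+1+1+0+1=4, FN=1+0+2+0+0=3 → 16/23 = 0.69565
  PRON: TP=13, FP=1+1+2+0+0=4, FN=2+0+4+2+1=9 → 26/39 = 0.66667
Lowest is class 'VERB' with F1 score = 0.6154.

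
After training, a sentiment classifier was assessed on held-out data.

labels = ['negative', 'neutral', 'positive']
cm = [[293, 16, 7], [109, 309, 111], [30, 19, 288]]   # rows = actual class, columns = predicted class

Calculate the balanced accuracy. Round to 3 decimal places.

0.789

Balanced accuracy = mean of per-class recall.
  negative: recall = 293/316 = 0.9272
  neutral: recall = 309/529 = 0.5841
  positive: recall = 288/337 = 0.8546
Mean = (0.9272 + 0.5841 + 0.8546) / 3 = 0.789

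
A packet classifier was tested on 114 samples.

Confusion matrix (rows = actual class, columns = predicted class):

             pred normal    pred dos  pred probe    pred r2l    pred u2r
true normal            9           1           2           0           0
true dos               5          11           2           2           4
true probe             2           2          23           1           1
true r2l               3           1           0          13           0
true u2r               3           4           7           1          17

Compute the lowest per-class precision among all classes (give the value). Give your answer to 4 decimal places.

0.4091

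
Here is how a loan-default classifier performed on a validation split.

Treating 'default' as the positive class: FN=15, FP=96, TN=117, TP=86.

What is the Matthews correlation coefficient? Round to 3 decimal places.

MCC = (TP·TN − FP·FN) / √((TP+FP)(TP+FN)(TN+FP)(TN+FN))
Numerator = 86·117 − 96·15 = 8622
Denominator = √(182·101·213·132) = √516828312 = 22733.8583
MCC = 8622 / 22733.8583 = 0.379

0.379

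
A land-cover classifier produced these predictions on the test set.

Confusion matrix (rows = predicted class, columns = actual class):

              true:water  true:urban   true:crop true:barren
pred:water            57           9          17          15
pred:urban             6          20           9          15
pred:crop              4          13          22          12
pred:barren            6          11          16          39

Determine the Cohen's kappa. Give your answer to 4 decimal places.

Observed agreement pₒ = trace/N = 138/271 = 0.50923
Expected agreement pₑ = Σ (rowᵢ·colᵢ)/N² = (73·98 + 53·50 + 64·51 + 81·72)/271² = 0.25735
κ = (pₒ − pₑ)/(1 − pₑ) = (0.50923 − 0.25735)/(1 − 0.25735) = 0.3392

0.3392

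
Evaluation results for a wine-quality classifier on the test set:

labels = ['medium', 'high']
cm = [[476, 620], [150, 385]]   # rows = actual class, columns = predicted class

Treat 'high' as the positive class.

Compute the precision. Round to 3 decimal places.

Precision = TP/(TP+FP) = 385/(385+620) = 385/1005 = 0.383

0.383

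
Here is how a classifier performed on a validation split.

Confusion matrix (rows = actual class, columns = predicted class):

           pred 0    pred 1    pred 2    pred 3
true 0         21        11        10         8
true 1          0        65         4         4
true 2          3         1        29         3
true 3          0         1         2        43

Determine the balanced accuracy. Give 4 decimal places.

Balanced accuracy = mean of per-class recall.
  0: recall = 21/50 = 0.42000
  1: recall = 65/73 = 0.89041
  2: recall = 29/36 = 0.80556
  3: recall = 43/46 = 0.93478
Mean = (0.42000 + 0.89041 + 0.80556 + 0.93478) / 4 = 0.7627

0.7627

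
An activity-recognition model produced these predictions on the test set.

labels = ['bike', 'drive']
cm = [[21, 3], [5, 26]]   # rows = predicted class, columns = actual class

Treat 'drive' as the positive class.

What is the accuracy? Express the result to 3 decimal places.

Accuracy = (TP+TN)/N = (26+21)/55 = 0.855

0.855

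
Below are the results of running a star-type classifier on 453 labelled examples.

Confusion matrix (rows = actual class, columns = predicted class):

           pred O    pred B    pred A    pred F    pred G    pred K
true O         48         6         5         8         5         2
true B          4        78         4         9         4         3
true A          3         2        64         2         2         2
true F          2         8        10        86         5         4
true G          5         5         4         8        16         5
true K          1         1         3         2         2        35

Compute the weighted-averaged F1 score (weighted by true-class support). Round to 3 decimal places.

Per-class F1 score (2·TP/(2·TP+FP+FN)):
  O: TP=48, FP=4+3+2+5+1=15, FN=6+5+8+5+2=26 → 96/137 = 0.7007
  B: TP=78, FP=6+2+8+5+1=22, FN=4+4+9+4+3=24 → 156/202 = 0.7723
  A: TP=64, FP=5+4+10+4+3=26, FN=3+2+2+2+2=11 → 128/165 = 0.7758
  F: TP=86, FP=8+9+2+8+2=29, FN=2+8+10+5+4=29 → 172/230 = 0.7478
  G: TP=16, FP=5+4+2+5+2=18, FN=5+5+4+8+5=27 → 32/77 = 0.4156
  K: TP=35, FP=2+3+2+4+5=16, FN=1+1+3+2+2=9 → 70/95 = 0.7368
Weighted-F1 score = Σ (supportᵢ/N)·F1 scoreᵢ with N=453: (74/453)·0.7007 + (102/453)·0.7723 + (75/453)·0.7758 + (115/453)·0.7478 + (43/453)·0.4156 + (44/453)·0.7368 = 0.718

0.718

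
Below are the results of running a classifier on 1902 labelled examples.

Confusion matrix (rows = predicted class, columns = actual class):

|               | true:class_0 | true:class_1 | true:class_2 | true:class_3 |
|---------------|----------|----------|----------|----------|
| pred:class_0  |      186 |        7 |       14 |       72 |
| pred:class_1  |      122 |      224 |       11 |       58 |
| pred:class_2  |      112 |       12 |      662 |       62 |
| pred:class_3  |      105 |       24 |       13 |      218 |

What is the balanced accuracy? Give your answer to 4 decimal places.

0.6677

Balanced accuracy = mean of per-class recall.
  class_0: recall = 186/525 = 0.35429
  class_1: recall = 224/267 = 0.83895
  class_2: recall = 662/700 = 0.94571
  class_3: recall = 218/410 = 0.53171
Mean = (0.35429 + 0.83895 + 0.94571 + 0.53171) / 4 = 0.6677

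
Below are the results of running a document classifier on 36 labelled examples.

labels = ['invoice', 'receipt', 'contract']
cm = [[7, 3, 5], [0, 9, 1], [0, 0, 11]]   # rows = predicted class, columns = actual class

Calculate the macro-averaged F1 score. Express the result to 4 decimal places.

Per-class F1 score (2·TP/(2·TP+FP+FN)):
  invoice: TP=7, FP=3+5=8, FN=0+0=0 → 14/22 = 0.63636
  receipt: TP=9, FP=0+1=1, FN=3+0=3 → 18/22 = 0.81818
  contract: TP=11, FP=0+0=0, FN=5+1=6 → 22/28 = 0.78571
Macro-F1 score = mean = (0.63636 + 0.81818 + 0.78571) / 3 = 0.7468

0.7468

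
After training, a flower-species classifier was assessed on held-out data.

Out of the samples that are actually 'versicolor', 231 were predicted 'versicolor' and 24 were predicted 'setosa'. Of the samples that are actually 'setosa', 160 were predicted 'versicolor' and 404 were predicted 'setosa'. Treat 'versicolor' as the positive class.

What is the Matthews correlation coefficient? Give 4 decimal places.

MCC = (TP·TN − FP·FN) / √((TP+FP)(TP+FN)(TN+FP)(TN+FN))
Numerator = 231·404 − 160·24 = 89484
Denominator = √(391·255·564·428) = √24067989360 = 155138.6134
MCC = 89484 / 155138.6134 = 0.5768

0.5768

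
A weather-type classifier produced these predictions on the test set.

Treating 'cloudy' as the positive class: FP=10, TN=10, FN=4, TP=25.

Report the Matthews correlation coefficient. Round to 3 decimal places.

MCC = (TP·TN − FP·FN) / √((TP+FP)(TP+FN)(TN+FP)(TN+FN))
Numerator = 25·10 − 10·4 = 210
Denominator = √(35·29·20·14) = √284200 = 533.1041
MCC = 210 / 533.1041 = 0.394

0.394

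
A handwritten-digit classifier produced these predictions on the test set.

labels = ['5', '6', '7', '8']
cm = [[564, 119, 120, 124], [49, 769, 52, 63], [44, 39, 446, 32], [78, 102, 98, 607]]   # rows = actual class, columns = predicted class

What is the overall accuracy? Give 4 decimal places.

0.7217

Accuracy = trace / total = (564+769+446+607=2386) / 3306 = 2386/3306 = 0.7217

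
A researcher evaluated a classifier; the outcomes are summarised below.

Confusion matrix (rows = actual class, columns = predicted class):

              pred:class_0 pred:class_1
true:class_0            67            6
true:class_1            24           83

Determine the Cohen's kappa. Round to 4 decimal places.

Observed agreement pₒ = trace/N = 150/180 = 0.83333
Expected agreement pₑ = Σ (rowᵢ·colᵢ)/N² = (73·91 + 107·89)/180² = 0.49895
κ = (pₒ − pₑ)/(1 − pₑ) = (0.83333 − 0.49895)/(1 − 0.49895) = 0.6674

0.6674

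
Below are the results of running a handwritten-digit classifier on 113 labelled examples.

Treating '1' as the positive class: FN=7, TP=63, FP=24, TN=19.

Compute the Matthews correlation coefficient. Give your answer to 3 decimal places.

0.394

MCC = (TP·TN − FP·FN) / √((TP+FP)(TP+FN)(TN+FP)(TN+FN))
Numerator = 63·19 − 24·7 = 1029
Denominator = √(87·70·43·26) = √6808620 = 2609.3332
MCC = 1029 / 2609.3332 = 0.394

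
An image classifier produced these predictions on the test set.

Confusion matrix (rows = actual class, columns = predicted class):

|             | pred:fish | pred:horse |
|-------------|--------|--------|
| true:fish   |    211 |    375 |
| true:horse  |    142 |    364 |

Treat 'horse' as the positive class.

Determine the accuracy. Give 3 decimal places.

0.527

Accuracy = (TP+TN)/N = (364+211)/1092 = 0.527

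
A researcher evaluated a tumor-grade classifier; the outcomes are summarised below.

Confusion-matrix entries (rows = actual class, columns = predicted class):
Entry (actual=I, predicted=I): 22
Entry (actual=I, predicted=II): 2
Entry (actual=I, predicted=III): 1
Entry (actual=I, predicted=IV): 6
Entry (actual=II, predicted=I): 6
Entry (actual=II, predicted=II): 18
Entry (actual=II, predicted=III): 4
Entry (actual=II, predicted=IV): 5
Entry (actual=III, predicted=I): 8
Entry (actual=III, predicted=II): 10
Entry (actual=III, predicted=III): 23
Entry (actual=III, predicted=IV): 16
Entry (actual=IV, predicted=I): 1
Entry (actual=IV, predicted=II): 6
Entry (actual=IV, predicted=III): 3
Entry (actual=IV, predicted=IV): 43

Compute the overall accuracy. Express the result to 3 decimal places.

0.609

Accuracy = trace / total = (22+18+23+43=106) / 174 = 106/174 = 0.609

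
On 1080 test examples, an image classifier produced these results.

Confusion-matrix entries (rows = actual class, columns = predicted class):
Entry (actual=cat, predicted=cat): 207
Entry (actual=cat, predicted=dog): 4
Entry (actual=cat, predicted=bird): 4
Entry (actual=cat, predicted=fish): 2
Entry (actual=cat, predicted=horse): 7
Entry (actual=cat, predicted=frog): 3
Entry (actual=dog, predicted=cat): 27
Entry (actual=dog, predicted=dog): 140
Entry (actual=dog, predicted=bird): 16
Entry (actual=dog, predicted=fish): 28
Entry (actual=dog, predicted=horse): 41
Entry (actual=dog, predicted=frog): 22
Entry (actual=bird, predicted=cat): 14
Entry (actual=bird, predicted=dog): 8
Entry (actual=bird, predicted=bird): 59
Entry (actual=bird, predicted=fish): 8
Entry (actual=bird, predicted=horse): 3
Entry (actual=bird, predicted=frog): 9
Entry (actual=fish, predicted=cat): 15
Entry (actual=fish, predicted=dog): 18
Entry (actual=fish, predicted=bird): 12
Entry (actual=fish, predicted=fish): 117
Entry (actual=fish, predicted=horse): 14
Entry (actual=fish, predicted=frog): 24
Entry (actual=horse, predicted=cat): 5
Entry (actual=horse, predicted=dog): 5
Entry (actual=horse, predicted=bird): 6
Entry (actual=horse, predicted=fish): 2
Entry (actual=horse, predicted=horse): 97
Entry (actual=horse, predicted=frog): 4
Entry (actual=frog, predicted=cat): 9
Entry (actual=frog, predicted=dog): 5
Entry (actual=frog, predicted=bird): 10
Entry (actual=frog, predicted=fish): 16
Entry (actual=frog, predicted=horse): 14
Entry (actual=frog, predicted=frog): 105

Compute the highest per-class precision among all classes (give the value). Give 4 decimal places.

0.7778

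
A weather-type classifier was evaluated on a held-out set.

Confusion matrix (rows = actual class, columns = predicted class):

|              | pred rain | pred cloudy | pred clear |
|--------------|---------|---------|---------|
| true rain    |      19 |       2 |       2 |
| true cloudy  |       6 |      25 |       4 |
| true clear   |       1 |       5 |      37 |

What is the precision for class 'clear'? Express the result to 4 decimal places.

0.8605

Take TP from the diagonal, FP from the rest of the 'clear' prediction marginal, FN from the rest of the 'clear' actual marginal.
precision = TP/(TP+FP).
clear: TP=37, FP=2+4=6 → 37/43 = 0.86047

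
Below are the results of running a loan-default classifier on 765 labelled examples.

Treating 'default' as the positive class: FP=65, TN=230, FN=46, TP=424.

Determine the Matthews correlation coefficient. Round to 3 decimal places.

MCC = (TP·TN − FP·FN) / √((TP+FP)(TP+FN)(TN+FP)(TN+FN))
Numerator = 424·230 − 65·46 = 94530
Denominator = √(489·470·295·276) = √18712758600 = 136794.5854
MCC = 94530 / 136794.5854 = 0.691

0.691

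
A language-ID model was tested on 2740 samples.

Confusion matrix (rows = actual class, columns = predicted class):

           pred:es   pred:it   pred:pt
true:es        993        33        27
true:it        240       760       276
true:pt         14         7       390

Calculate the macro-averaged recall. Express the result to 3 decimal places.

0.829

Per-class recall (TP/(TP+FN)):
  es: TP=993, FN=33+27=60 → 993/1053 = 0.9430
  it: TP=760, FN=240+276=516 → 760/1276 = 0.5956
  pt: TP=390, FN=14+7=21 → 390/411 = 0.9489
Macro-recall = mean = (0.9430 + 0.5956 + 0.9489) / 3 = 0.829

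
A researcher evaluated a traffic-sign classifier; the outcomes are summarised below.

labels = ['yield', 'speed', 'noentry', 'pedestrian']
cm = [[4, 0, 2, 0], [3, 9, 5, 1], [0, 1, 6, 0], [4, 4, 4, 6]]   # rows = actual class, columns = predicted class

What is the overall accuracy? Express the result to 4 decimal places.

Accuracy = trace / total = (4+9+6+6=25) / 49 = 25/49 = 0.5102

0.5102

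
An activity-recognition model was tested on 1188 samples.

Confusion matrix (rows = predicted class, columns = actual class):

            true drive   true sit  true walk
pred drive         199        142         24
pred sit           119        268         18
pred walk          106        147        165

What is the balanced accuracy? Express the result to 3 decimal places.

Balanced accuracy = mean of per-class recall.
  drive: recall = 199/424 = 0.4693
  sit: recall = 268/557 = 0.4811
  walk: recall = 165/207 = 0.7971
Mean = (0.4693 + 0.4811 + 0.7971) / 3 = 0.583

0.583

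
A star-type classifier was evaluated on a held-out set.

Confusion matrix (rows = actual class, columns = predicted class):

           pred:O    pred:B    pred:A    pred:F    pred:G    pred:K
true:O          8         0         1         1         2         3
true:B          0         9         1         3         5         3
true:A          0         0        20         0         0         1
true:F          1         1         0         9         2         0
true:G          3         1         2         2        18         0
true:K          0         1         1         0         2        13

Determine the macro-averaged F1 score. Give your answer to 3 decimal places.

0.668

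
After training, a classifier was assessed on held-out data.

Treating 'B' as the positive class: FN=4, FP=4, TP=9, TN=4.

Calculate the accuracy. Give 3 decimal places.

0.619

Accuracy = (TP+TN)/N = (9+4)/21 = 0.619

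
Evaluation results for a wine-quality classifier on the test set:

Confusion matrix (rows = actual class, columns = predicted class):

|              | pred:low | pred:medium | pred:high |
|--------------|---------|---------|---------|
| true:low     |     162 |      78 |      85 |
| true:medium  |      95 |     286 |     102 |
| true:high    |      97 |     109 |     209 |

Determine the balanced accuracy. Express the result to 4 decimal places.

0.5314

Balanced accuracy = mean of per-class recall.
  low: recall = 162/325 = 0.49846
  medium: recall = 286/483 = 0.59213
  high: recall = 209/415 = 0.50361
Mean = (0.49846 + 0.59213 + 0.50361) / 3 = 0.5314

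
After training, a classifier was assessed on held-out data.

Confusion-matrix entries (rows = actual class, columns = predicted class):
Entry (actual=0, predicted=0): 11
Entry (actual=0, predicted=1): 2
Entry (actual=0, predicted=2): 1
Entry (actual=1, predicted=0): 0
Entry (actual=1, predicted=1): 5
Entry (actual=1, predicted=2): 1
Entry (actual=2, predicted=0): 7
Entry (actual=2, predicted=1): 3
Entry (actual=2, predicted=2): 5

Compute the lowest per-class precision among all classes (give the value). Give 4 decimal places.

0.5000

Per-class precision (TP/(TP+FP)):
  0: TP=11, FP=0+7=7 → 11/18 = 0.61111
  1: TP=5, FP=2+3=5 → 5/10 = 0.50000
  2: TP=5, FP=1+1=2 → 5/7 = 0.71429
Lowest is class '1' with precision = 0.5000.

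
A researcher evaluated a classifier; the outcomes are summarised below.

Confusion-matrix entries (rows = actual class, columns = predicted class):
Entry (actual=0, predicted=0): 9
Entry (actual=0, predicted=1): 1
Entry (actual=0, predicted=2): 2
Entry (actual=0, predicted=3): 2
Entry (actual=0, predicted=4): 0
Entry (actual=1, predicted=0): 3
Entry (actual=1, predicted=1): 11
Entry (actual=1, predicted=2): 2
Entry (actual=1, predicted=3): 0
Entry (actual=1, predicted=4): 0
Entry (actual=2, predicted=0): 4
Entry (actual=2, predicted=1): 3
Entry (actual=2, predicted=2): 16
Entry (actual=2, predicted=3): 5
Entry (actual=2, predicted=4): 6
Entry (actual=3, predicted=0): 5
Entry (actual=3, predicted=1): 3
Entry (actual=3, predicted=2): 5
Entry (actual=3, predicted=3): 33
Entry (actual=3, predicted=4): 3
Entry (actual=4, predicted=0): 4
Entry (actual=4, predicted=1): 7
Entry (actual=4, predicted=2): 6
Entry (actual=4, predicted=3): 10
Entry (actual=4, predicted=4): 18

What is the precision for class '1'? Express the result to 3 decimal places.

precision = TP/(TP+FP).
1: TP=11, FP=1+3+3+7=14 → 11/25 = 0.4400

0.440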